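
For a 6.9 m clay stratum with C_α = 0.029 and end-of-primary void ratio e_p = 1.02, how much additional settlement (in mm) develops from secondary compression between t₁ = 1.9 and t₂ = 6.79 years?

Secondary compression: S_s = C_α·H/(1+e_p)·log₁₀(t₂/t₁)
S_s = 0.029×6.9/(1+1.02)×log₁₀(6.79/1.9)
    = 0.09906 × 0.5531 = 0.05479 m

S_s ≈ 54.8 mm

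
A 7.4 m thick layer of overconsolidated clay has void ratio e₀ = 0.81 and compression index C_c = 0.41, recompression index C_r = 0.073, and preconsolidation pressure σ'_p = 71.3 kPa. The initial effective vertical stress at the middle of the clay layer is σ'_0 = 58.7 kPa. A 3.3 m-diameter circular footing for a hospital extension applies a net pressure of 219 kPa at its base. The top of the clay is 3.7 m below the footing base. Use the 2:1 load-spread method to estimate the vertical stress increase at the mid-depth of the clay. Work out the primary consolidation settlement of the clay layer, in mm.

S_c ≈ 105 mm

Mid-depth of clay below the footing base: z = 3.7 + 7.4/2 = 7.4 m.
Stress increase at mid-clay by the 2:1 spreading method:
Δσ ≈ qD²/(D+z)² = 219×3.3²/(3.3+7.4)² = 20.831 kPa
Final effective stress: σ'_f = 58.7 + 20.831 = 79.531 kPa.
σ'_f = 79.531 > σ'_p = 71.3 kPa, so the stress path crosses the preconsolidation pressure — recompression up to σ'_p, then virgin compression beyond:
S_c = H/(1+e₀)·[C_r·log₁₀(σ'_p/σ'_0) + C_c·log₁₀(σ'_f/σ'_p)]
    = 7.4/1.81 × [0.073×log₁₀(71.3/58.7) + 0.41×log₁₀(79.531/71.3)]
    = 4.0884 × [0.006165 + 0.019453] = 0.1047 m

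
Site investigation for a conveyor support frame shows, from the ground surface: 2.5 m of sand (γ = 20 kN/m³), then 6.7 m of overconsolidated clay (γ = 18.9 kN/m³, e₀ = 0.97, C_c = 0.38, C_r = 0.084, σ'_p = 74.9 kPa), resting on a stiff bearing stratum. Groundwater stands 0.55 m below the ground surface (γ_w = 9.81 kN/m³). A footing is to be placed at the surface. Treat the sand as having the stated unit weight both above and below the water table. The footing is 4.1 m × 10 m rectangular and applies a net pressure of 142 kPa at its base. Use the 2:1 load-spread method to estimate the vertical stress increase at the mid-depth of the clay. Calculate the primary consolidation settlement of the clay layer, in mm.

Mid-depth of clay below the ground surface: z = 2.5 + 6.7/2 = 5.85 m.
Total vertical stress at mid-clay: σ_v = 20×2.5 + 18.9×3.35 = 113.31 kPa.
Pore pressure: u = 9.81×(5.85 − 0.55) = 51.993 kPa.
Initial effective stress: σ'_0 = σ_v − u = 113.31 − 51.993 = 61.317 kPa.
Stress increase at mid-clay by the 2:1 spreading method:
Δσ = qBL/((B+z)(L+z)) = 142×4.1×10/((4.1+5.85)(10+5.85)) = 36.916 kPa
Final effective stress: σ'_f = 61.317 + 36.916 = 98.233 kPa.
σ'_f = 98.233 > σ'_p = 74.9 kPa, so the stress path crosses the preconsolidation pressure — recompression up to σ'_p, then virgin compression beyond:
S_c = H/(1+e₀)·[C_r·log₁₀(σ'_p/σ'_0) + C_c·log₁₀(σ'_f/σ'_p)]
    = 6.7/1.97 × [0.084×log₁₀(74.9/61.317) + 0.38×log₁₀(98.233/74.9)]
    = 3.401 × [0.0072997 + 0.044755] = 0.177 m

S_c ≈ 177 mm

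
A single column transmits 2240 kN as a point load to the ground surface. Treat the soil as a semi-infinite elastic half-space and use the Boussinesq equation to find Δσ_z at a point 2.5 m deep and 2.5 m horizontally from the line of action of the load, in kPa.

Boussinesq vertical stress below a point load on an elastic half-space:
Δσ_z = 3P/(2πz²) · [1 + (r/z)²]^(−5/2)
r/z = 2.5/2.5 = 1; [1+(r/z)²]^(−5/2) = 0.17678.
Δσ_z = 3×2240/(2π×2.5²) × 0.17678 = 171.12 × 0.17678 = 30.25 kPa

Δσ_z ≈ 30.3 kPa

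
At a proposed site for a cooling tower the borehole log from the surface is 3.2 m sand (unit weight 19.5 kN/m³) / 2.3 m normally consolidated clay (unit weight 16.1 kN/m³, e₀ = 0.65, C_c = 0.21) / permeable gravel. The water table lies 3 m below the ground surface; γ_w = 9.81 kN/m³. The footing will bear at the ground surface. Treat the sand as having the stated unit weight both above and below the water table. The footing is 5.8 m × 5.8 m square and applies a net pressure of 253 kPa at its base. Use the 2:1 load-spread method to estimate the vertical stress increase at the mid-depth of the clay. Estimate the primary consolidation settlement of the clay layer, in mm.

Mid-depth of clay below the ground surface: z = 3.2 + 2.3/2 = 4.35 m.
Total vertical stress at mid-clay: σ_v = 19.5×3.2 + 16.1×1.15 = 80.915 kPa.
Pore pressure: u = 9.81×(4.35 − 3) = 13.244 kPa.
Initial effective stress: σ'_0 = σ_v − u = 80.915 − 13.244 = 67.671 kPa.
Stress increase at mid-clay by the 2:1 spreading method:
Δσ = qBL/((B+z)(L+z)) = 253×5.8×5.8/((5.8+4.35)(5.8+4.35)) = 82.612 kPa
Final effective stress: σ'_f = σ'_0 + Δσ = 67.671 + 82.612 = 150.28 kPa.
Normally consolidated clay, so the full stress increment lies on the virgin compression line:
S_c = C_c·H/(1+e₀)·log₁₀(σ'_f/σ'_0) = 0.21×2.3/(1+0.65)×log₁₀(150.28/67.671)
    = 0.29273 × 0.3465 = 0.1014 m

S_c ≈ 101 mm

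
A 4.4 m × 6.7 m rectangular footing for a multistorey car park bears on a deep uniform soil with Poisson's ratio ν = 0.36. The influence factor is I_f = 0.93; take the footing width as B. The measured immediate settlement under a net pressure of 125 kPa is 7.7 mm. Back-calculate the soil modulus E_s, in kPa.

S_e = q·B·(1−ν²)/E_s · I_f  ⇒  E_s = q·B·(1−ν²)·I_f / S_e.
E_s = 125 × 4.4 × 0.8704 × 0.93 / 0.0077 = 57820 kPa

E_s ≈ 57800 kPa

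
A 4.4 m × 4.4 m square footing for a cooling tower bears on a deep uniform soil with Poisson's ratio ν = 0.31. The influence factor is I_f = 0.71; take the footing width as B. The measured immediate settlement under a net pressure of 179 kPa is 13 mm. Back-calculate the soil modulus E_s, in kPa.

S_e = q·B·(1−ν²)/E_s · I_f  ⇒  E_s = q·B·(1−ν²)·I_f / S_e.
E_s = 179 × 4.4 × 0.9039 × 0.71 / 0.013 = 38880 kPa

E_s ≈ 38900 kPa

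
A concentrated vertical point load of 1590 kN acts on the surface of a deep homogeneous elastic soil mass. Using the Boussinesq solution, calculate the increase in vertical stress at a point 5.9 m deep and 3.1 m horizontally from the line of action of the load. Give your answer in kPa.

Δσ_z ≈ 11.9 kPa

Boussinesq vertical stress below a point load on an elastic half-space:
Δσ_z = 3P/(2πz²) · [1 + (r/z)²]^(−5/2)
r/z = 3.1/5.9 = 0.52542; [1+(r/z)²]^(−5/2) = 0.54364.
Δσ_z = 3×1590/(2π×5.9²) × 0.54364 = 21.809 × 0.54364 = 11.86 kPa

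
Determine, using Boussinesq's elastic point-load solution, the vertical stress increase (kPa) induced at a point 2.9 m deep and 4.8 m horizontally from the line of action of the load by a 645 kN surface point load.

Boussinesq vertical stress below a point load on an elastic half-space:
Δσ_z = 3P/(2πz²) · [1 + (r/z)²]^(−5/2)
r/z = 4.8/2.9 = 1.6552; [1+(r/z)²]^(−5/2) = 0.036978.
Δσ_z = 3×645/(2π×2.9²) × 0.036978 = 36.619 × 0.036978 = 1.354 kPa

Δσ_z ≈ 1.35 kPa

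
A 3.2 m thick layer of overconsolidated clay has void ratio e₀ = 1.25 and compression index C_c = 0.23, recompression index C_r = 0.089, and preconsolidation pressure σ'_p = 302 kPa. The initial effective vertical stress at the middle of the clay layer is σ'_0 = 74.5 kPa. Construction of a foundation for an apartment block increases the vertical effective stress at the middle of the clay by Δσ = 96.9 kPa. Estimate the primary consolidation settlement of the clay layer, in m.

Final effective stress: σ'_f = 74.5 + 96.9 = 171.4 kPa.
σ'_f = 171.4 ≤ σ'_p = 302 kPa, so the clay remains overconsolidated and only the recompression index applies:
S_c = C_r·H/(1+e₀)·log₁₀(σ'_f/σ'_0) = 0.089×3.2/2.25×log₁₀(171.4/74.5)
    = 0.12658 × 0.36185 = 0.0458 m

S_c ≈ 0.0458 m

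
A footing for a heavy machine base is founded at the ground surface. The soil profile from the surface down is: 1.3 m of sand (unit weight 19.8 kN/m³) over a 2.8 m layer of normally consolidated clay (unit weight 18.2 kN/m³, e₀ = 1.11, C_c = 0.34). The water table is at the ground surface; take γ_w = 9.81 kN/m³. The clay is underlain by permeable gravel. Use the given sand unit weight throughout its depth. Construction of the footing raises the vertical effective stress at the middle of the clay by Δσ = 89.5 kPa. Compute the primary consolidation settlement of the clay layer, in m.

S_c ≈ 0.3 m

Mid-depth of clay below the ground surface: z = 1.3 + 2.8/2 = 2.7 m.
Total vertical stress at mid-clay: σ_v = 19.8×1.3 + 18.2×1.4 = 51.22 kPa.
Pore pressure: u = 9.81×(2.7 − 0) = 26.487 kPa.
Initial effective stress: σ'_0 = σ_v − u = 51.22 − 26.487 = 24.733 kPa.
Final effective stress: σ'_f = σ'_0 + Δσ = 24.733 + 89.5 = 114.23 kPa.
Normally consolidated clay, so the full stress increment lies on the virgin compression line:
S_c = C_c·H/(1+e₀)·log₁₀(σ'_f/σ'_0) = 0.34×2.8/(1+1.11)×log₁₀(114.23/24.733)
    = 0.45118 × 0.6645 = 0.2998 m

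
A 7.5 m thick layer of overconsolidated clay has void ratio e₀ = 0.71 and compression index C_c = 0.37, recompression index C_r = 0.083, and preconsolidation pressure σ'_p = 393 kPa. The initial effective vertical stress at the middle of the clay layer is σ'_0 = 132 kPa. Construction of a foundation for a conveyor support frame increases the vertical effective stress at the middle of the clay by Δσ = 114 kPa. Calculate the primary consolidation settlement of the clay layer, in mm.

S_c ≈ 98.4 mm

Final effective stress: σ'_f = 132 + 114 = 246 kPa.
σ'_f = 246 ≤ σ'_p = 393 kPa, so the clay remains overconsolidated and only the recompression index applies:
S_c = C_r·H/(1+e₀)·log₁₀(σ'_f/σ'_0) = 0.083×7.5/1.71×log₁₀(246/132)
    = 0.36404 × 0.27036 = 0.09842 m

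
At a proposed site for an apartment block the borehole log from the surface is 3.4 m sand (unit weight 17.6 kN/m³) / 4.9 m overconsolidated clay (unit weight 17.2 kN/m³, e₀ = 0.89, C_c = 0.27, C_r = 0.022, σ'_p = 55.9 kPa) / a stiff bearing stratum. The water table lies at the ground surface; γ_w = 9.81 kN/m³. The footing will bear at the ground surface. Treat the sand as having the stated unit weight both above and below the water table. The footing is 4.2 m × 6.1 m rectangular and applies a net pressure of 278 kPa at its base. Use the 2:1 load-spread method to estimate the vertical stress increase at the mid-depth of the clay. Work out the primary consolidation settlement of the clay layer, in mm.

S_c ≈ 194 mm

Mid-depth of clay below the ground surface: z = 3.4 + 4.9/2 = 5.85 m.
Total vertical stress at mid-clay: σ_v = 17.6×3.4 + 17.2×2.45 = 101.98 kPa.
Pore pressure: u = 9.81×(5.85 − 0) = 57.389 kPa.
Initial effective stress: σ'_0 = σ_v − u = 101.98 − 57.389 = 44.591 kPa.
Stress increase at mid-clay by the 2:1 spreading method:
Δσ = qBL/((B+z)(L+z)) = 278×4.2×6.1/((4.2+5.85)(6.1+5.85)) = 59.305 kPa
Final effective stress: σ'_f = 44.591 + 59.305 = 103.9 kPa.
σ'_f = 103.9 > σ'_p = 55.9 kPa, so the stress path crosses the preconsolidation pressure — recompression up to σ'_p, then virgin compression beyond:
S_c = H/(1+e₀)·[C_r·log₁₀(σ'_p/σ'_0) + C_c·log₁₀(σ'_f/σ'_p)]
    = 4.9/1.89 × [0.022×log₁₀(55.9/44.591) + 0.27×log₁₀(103.9/55.9)]
    = 2.5926 × [0.0021596 + 0.072685] = 0.194 m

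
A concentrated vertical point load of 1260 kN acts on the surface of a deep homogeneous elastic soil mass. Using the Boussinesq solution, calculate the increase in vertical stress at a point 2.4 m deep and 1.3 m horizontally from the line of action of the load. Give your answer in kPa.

Boussinesq vertical stress below a point load on an elastic half-space:
Δσ_z = 3P/(2πz²) · [1 + (r/z)²]^(−5/2)
r/z = 1.3/2.4 = 0.54167; [1+(r/z)²]^(−5/2) = 0.52561.
Δσ_z = 3×1260/(2π×2.4²) × 0.52561 = 104.45 × 0.52561 = 54.9 kPa

Δσ_z ≈ 54.9 kPa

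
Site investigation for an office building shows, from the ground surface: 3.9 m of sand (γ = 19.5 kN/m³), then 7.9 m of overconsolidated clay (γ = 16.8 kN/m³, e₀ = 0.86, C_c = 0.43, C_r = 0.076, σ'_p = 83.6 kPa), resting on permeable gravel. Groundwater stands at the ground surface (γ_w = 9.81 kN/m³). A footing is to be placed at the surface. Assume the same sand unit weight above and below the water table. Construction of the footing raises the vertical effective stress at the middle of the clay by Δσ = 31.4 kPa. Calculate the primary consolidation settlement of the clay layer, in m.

Mid-depth of clay below the ground surface: z = 3.9 + 7.9/2 = 7.85 m.
Total vertical stress at mid-clay: σ_v = 19.5×3.9 + 16.8×3.95 = 142.41 kPa.
Pore pressure: u = 9.81×(7.85 − 0) = 77.008 kPa.
Initial effective stress: σ'_0 = σ_v − u = 142.41 − 77.008 = 65.402 kPa.
Final effective stress: σ'_f = 65.402 + 31.4 = 96.802 kPa.
σ'_f = 96.802 > σ'_p = 83.6 kPa, so the stress path crosses the preconsolidation pressure — recompression up to σ'_p, then virgin compression beyond:
S_c = H/(1+e₀)·[C_r·log₁₀(σ'_p/σ'_0) + C_c·log₁₀(σ'_f/σ'_p)]
    = 7.9/1.86 × [0.076×log₁₀(83.6/65.402) + 0.43×log₁₀(96.802/83.6)]
    = 4.2473 × [0.0081028 + 0.027382] = 0.1507 m

S_c ≈ 0.151 m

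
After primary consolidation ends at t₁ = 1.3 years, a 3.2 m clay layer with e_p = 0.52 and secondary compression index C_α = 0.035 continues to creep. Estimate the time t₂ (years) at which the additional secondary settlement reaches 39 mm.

S_s = C_α·H/(1+e_p)·log₁₀(t₂/t₁) ⇒ log₁₀(t₂/t₁) = S_s·(1+e_p)/(C_α·H).
log₁₀(t₂/t₁) = 0.039 × (1+0.52) / (0.035×3.2) = 0.5293
t₂ = t₁ × 10^0.5293 = 1.3 × 3.383 = 4.398 years

t₂ ≈ 4.4 years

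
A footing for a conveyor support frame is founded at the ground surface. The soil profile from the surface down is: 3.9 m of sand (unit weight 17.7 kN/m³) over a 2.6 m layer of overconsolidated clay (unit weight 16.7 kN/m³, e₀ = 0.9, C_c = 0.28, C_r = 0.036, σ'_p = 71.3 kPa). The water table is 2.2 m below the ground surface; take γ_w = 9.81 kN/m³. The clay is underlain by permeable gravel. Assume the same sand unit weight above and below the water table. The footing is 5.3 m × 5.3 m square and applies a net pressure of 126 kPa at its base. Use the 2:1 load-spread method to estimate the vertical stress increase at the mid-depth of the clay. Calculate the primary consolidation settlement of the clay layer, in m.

S_c ≈ 0.0482 m

Mid-depth of clay below the ground surface: z = 3.9 + 2.6/2 = 5.2 m.
Total vertical stress at mid-clay: σ_v = 17.7×3.9 + 16.7×1.3 = 90.74 kPa.
Pore pressure: u = 9.81×(5.2 − 2.2) = 29.43 kPa.
Initial effective stress: σ'_0 = σ_v − u = 90.74 − 29.43 = 61.31 kPa.
Stress increase at mid-clay by the 2:1 spreading method:
Δσ = qBL/((B+z)(L+z)) = 126×5.3×5.3/((5.3+5.2)(5.3+5.2)) = 32.103 kPa
Final effective stress: σ'_f = 61.31 + 32.103 = 93.413 kPa.
σ'_f = 93.413 > σ'_p = 71.3 kPa, so the stress path crosses the preconsolidation pressure — recompression up to σ'_p, then virgin compression beyond:
S_c = H/(1+e₀)·[C_r·log₁₀(σ'_p/σ'_0) + C_c·log₁₀(σ'_f/σ'_p)]
    = 2.6/1.9 × [0.036×log₁₀(71.3/61.31) + 0.28×log₁₀(93.413/71.3)]
    = 1.3684 × [0.0023601 + 0.032849] = 0.04818 m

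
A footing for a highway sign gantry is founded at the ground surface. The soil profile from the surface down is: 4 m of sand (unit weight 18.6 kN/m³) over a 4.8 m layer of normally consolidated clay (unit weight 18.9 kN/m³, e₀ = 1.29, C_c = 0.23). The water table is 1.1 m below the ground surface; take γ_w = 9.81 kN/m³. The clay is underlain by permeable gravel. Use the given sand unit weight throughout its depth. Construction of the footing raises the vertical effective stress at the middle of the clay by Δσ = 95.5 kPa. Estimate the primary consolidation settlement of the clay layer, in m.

S_c ≈ 0.184 m

Mid-depth of clay below the ground surface: z = 4 + 4.8/2 = 6.4 m.
Total vertical stress at mid-clay: σ_v = 18.6×4 + 18.9×2.4 = 119.76 kPa.
Pore pressure: u = 9.81×(6.4 − 1.1) = 51.993 kPa.
Initial effective stress: σ'_0 = σ_v − u = 119.76 − 51.993 = 67.767 kPa.
Final effective stress: σ'_f = σ'_0 + Δσ = 67.767 + 95.5 = 163.27 kPa.
Normally consolidated clay, so the full stress increment lies on the virgin compression line:
S_c = C_c·H/(1+e₀)·log₁₀(σ'_f/σ'_0) = 0.23×4.8/(1+1.29)×log₁₀(163.27/67.767)
    = 0.4821 × 0.38189 = 0.1841 m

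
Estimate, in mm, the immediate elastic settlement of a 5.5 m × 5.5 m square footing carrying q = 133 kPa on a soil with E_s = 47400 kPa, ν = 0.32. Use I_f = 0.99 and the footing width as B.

S_e ≈ 13.7 mm

Immediate (elastic) settlement: S_e = q·B·(1−ν²)/E_s · I_f.
S_e = 133 × 5.5 × (1 − 0.32²) / 47400 × 0.99
    = 133 × 5.5 × 0.8976 / 47400 × 0.99
    = 0.01371 m = 13.71 mm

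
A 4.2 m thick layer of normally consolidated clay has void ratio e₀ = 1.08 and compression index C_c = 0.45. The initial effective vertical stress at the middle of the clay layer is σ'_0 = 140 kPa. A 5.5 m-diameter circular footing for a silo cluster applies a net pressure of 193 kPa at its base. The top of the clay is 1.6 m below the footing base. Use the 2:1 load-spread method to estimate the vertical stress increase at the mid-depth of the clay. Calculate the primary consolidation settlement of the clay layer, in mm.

S_c ≈ 158 mm

Mid-depth of clay below the footing base: z = 1.6 + 4.2/2 = 3.7 m.
Stress increase at mid-clay by the 2:1 spreading method:
Δσ ≈ qD²/(D+z)² = 193×5.5²/(5.5+3.7)² = 68.977 kPa
Final effective stress: σ'_f = σ'_0 + Δσ = 140 + 68.977 = 208.98 kPa.
Normally consolidated clay, so the full stress increment lies on the virgin compression line:
S_c = C_c·H/(1+e₀)·log₁₀(σ'_f/σ'_0) = 0.45×4.2/(1+1.08)×log₁₀(208.98/140)
    = 0.90865 × 0.17398 = 0.1581 m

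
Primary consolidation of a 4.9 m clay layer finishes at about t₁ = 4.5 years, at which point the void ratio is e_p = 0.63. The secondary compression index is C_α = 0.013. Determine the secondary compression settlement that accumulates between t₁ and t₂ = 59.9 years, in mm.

S_s ≈ 43.9 mm

Secondary compression: S_s = C_α·H/(1+e_p)·log₁₀(t₂/t₁)
S_s = 0.013×4.9/(1+0.63)×log₁₀(59.9/4.5)
    = 0.03908 × 1.124 = 0.04393 m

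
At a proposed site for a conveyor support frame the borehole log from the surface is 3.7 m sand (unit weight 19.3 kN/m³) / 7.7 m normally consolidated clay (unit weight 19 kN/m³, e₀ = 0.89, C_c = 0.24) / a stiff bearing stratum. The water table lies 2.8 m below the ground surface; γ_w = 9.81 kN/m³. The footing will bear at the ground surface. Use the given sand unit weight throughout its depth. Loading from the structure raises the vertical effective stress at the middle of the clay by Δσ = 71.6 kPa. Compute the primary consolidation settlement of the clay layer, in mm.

S_c ≈ 233 mm

Mid-depth of clay below the ground surface: z = 3.7 + 7.7/2 = 7.55 m.
Total vertical stress at mid-clay: σ_v = 19.3×3.7 + 19×3.85 = 144.56 kPa.
Pore pressure: u = 9.81×(7.55 − 2.8) = 46.598 kPa.
Initial effective stress: σ'_0 = σ_v − u = 144.56 − 46.598 = 97.962 kPa.
Final effective stress: σ'_f = σ'_0 + Δσ = 97.962 + 71.6 = 169.56 kPa.
Normally consolidated clay, so the full stress increment lies on the virgin compression line:
S_c = C_c·H/(1+e₀)·log₁₀(σ'_f/σ'_0) = 0.24×7.7/(1+0.89)×log₁₀(169.56/97.962)
    = 0.97778 × 0.23827 = 0.233 m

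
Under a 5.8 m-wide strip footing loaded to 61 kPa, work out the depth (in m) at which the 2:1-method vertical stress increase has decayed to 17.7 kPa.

2:1 spreading — at depth z the loaded area has grown by z in each plan dimension:
qB/(B+z) = Δσ_z ⇒ z = qB/Δσ_z − B = 61×5.8/17.7 − 5.8 = 14.19 m

z ≈ 14.2 m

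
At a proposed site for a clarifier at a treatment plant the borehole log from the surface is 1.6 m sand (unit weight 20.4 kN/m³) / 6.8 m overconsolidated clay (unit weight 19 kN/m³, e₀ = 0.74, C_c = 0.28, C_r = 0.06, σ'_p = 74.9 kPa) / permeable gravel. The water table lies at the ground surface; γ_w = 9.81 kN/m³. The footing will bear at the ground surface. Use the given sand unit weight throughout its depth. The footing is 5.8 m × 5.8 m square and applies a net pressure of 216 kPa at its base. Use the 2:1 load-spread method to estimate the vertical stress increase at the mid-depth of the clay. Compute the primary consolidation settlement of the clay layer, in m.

Mid-depth of clay below the ground surface: z = 1.6 + 6.8/2 = 5 m.
Total vertical stress at mid-clay: σ_v = 20.4×1.6 + 19×3.4 = 97.24 kPa.
Pore pressure: u = 9.81×(5 − 0) = 49.05 kPa.
Initial effective stress: σ'_0 = σ_v − u = 97.24 − 49.05 = 48.19 kPa.
Stress increase at mid-clay by the 2:1 spreading method:
Δσ = qBL/((B+z)(L+z)) = 216×5.8×5.8/((5.8+5)(5.8+5)) = 62.296 kPa
Final effective stress: σ'_f = 48.19 + 62.296 = 110.49 kPa.
σ'_f = 110.49 > σ'_p = 74.9 kPa, so the stress path crosses the preconsolidation pressure — recompression up to σ'_p, then virgin compression beyond:
S_c = H/(1+e₀)·[C_r·log₁₀(σ'_p/σ'_0) + C_c·log₁₀(σ'_f/σ'_p)]
    = 6.8/1.74 × [0.06×log₁₀(74.9/48.19) + 0.28×log₁₀(110.49/74.9)]
    = 3.908 × [0.011491 + 0.047276] = 0.2297 m

S_c ≈ 0.23 m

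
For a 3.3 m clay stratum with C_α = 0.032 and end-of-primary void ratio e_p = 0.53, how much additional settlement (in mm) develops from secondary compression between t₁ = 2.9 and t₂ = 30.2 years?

Secondary compression: S_s = C_α·H/(1+e_p)·log₁₀(t₂/t₁)
S_s = 0.032×3.3/(1+0.53)×log₁₀(30.2/2.9)
    = 0.06902 × 1.018 = 0.07023 m

S_s ≈ 70.2 mm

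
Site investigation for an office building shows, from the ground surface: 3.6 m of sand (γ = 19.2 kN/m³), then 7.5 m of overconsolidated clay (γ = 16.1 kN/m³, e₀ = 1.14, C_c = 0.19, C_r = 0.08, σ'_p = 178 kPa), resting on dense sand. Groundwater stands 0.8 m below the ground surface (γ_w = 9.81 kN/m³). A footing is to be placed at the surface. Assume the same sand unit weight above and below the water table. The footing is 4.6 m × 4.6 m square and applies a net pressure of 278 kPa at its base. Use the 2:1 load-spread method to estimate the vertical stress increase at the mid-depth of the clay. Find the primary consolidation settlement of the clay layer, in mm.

Mid-depth of clay below the ground surface: z = 3.6 + 7.5/2 = 7.35 m.
Total vertical stress at mid-clay: σ_v = 19.2×3.6 + 16.1×3.75 = 129.5 kPa.
Pore pressure: u = 9.81×(7.35 − 0.8) = 64.255 kPa.
Initial effective stress: σ'_0 = σ_v − u = 129.5 − 64.255 = 65.245 kPa.
Stress increase at mid-clay by the 2:1 spreading method:
Δσ = qBL/((B+z)(L+z)) = 278×4.6×4.6/((4.6+7.35)(4.6+7.35)) = 41.193 kPa
Final effective stress: σ'_f = 65.245 + 41.193 = 106.44 kPa.
σ'_f = 106.44 ≤ σ'_p = 178 kPa, so the clay remains overconsolidated and only the recompression index applies:
S_c = C_r·H/(1+e₀)·log₁₀(σ'_f/σ'_0) = 0.08×7.5/2.14×log₁₀(106.44/65.245)
    = 0.28038 × 0.21256 = 0.0596 m

S_c ≈ 59.6 mm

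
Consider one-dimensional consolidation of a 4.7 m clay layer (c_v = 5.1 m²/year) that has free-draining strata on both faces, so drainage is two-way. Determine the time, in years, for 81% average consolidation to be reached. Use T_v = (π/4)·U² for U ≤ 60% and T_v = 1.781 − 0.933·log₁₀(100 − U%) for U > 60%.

Drainage path length: H_d = H/2 = 2.35 m (double drainage).
U > 60%: T_v = 1.781 − 0.933·log₁₀(100 − 81) = 0.58792.
t = T_v·H_d²/c_v = 0.58792×2.35²/5.1 = 0.6366 years.

t ≈ 0.637 years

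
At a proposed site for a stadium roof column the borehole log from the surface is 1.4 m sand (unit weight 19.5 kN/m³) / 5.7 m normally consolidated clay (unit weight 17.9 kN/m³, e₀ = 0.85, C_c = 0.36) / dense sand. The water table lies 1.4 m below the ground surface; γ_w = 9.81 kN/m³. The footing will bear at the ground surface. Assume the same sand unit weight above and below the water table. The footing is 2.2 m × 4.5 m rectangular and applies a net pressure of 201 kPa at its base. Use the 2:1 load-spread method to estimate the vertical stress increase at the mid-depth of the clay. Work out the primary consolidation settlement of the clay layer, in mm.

Mid-depth of clay below the ground surface: z = 1.4 + 5.7/2 = 4.25 m.
Total vertical stress at mid-clay: σ_v = 19.5×1.4 + 17.9×2.85 = 78.315 kPa.
Pore pressure: u = 9.81×(4.25 − 1.4) = 27.959 kPa.
Initial effective stress: σ'_0 = σ_v − u = 78.315 − 27.959 = 50.356 kPa.
Stress increase at mid-clay by the 2:1 spreading method:
Δσ = qBL/((B+z)(L+z)) = 201×2.2×4.5/((2.2+4.25)(4.5+4.25)) = 35.258 kPa
Final effective stress: σ'_f = σ'_0 + Δσ = 50.356 + 35.258 = 85.614 kPa.
Normally consolidated clay, so the full stress increment lies on the virgin compression line:
S_c = C_c·H/(1+e₀)·log₁₀(σ'_f/σ'_0) = 0.36×5.7/(1+0.85)×log₁₀(85.614/50.356)
    = 1.1092 × 0.23049 = 0.2557 m

S_c ≈ 256 mm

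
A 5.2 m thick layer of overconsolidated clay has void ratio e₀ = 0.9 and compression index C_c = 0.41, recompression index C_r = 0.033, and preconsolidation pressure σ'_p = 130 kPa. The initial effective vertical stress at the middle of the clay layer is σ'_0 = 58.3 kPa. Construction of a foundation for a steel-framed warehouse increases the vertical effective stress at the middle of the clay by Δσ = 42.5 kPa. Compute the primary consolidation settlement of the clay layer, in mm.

Final effective stress: σ'_f = 58.3 + 42.5 = 100.8 kPa.
σ'_f = 100.8 ≤ σ'_p = 130 kPa, so the clay remains overconsolidated and only the recompression index applies:
S_c = C_r·H/(1+e₀)·log₁₀(σ'_f/σ'_0) = 0.033×5.2/1.9×log₁₀(100.8/58.3)
    = 0.090314 × 0.23779 = 0.02148 m

S_c ≈ 21.5 mm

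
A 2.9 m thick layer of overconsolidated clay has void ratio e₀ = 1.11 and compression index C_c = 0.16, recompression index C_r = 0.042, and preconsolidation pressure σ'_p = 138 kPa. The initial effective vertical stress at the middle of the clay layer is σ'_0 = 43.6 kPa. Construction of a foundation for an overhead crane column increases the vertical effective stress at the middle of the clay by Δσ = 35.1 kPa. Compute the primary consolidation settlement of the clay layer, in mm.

S_c ≈ 14.8 mm

Final effective stress: σ'_f = 43.6 + 35.1 = 78.7 kPa.
σ'_f = 78.7 ≤ σ'_p = 138 kPa, so the clay remains overconsolidated and only the recompression index applies:
S_c = C_r·H/(1+e₀)·log₁₀(σ'_f/σ'_0) = 0.042×2.9/2.11×log₁₀(78.7/43.6)
    = 0.057725 × 0.25649 = 0.01481 m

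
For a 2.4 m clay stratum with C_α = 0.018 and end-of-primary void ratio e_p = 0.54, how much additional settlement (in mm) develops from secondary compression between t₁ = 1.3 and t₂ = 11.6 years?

S_s ≈ 26.7 mm

Secondary compression: S_s = C_α·H/(1+e_p)·log₁₀(t₂/t₁)
S_s = 0.018×2.4/(1+0.54)×log₁₀(11.6/1.3)
    = 0.02805 × 0.9505 = 0.02666 m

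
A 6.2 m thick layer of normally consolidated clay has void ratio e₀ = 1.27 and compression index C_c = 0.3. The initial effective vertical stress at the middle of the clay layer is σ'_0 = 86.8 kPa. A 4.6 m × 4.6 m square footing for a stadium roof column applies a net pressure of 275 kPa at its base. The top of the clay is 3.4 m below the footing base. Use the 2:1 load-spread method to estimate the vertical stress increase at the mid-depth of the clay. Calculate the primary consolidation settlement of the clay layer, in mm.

S_c ≈ 155 mm

Mid-depth of clay below the footing base: z = 3.4 + 6.2/2 = 6.5 m.
Stress increase at mid-clay by the 2:1 spreading method:
Δσ = qBL/((B+z)(L+z)) = 275×4.6×4.6/((4.6+6.5)(4.6+6.5)) = 47.228 kPa
Final effective stress: σ'_f = σ'_0 + Δσ = 86.8 + 47.228 = 134.03 kPa.
Normally consolidated clay, so the full stress increment lies on the virgin compression line:
S_c = C_c·H/(1+e₀)·log₁₀(σ'_f/σ'_0) = 0.3×6.2/(1+1.27)×log₁₀(134.03/86.8)
    = 0.81938 × 0.18868 = 0.1546 m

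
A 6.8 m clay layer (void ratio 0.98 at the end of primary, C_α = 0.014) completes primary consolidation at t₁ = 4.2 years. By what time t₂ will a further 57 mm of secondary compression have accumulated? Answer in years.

S_s = C_α·H/(1+e_p)·log₁₀(t₂/t₁) ⇒ log₁₀(t₂/t₁) = S_s·(1+e_p)/(C_α·H).
log₁₀(t₂/t₁) = 0.057 × (1+0.98) / (0.014×6.8) = 1.186
t₂ = t₁ × 10^1.186 = 4.2 × 15.33 = 64.38 years

t₂ ≈ 64.4 years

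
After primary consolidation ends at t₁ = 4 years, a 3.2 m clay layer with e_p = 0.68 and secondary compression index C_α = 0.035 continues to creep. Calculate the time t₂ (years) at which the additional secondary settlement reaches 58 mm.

t₂ ≈ 29.7 years

S_s = C_α·H/(1+e_p)·log₁₀(t₂/t₁) ⇒ log₁₀(t₂/t₁) = S_s·(1+e_p)/(C_α·H).
log₁₀(t₂/t₁) = 0.058 × (1+0.68) / (0.035×3.2) = 0.87
t₂ = t₁ × 10^0.87 = 4 × 7.413 = 29.65 years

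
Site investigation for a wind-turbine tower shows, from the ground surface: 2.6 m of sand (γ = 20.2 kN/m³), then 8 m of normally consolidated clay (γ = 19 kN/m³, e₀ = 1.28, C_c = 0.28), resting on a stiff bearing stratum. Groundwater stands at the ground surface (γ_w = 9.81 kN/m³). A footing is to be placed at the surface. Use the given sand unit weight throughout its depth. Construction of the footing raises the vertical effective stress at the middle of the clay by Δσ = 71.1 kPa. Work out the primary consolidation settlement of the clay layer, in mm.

Mid-depth of clay below the ground surface: z = 2.6 + 8/2 = 6.6 m.
Total vertical stress at mid-clay: σ_v = 20.2×2.6 + 19×4 = 128.52 kPa.
Pore pressure: u = 9.81×(6.6 − 0) = 64.746 kPa.
Initial effective stress: σ'_0 = σ_v − u = 128.52 − 64.746 = 63.774 kPa.
Final effective stress: σ'_f = σ'_0 + Δσ = 63.774 + 71.1 = 134.87 kPa.
Normally consolidated clay, so the full stress increment lies on the virgin compression line:
S_c = C_c·H/(1+e₀)·log₁₀(σ'_f/σ'_0) = 0.28×8/(1+1.28)×log₁₀(134.87/63.774)
    = 0.98246 × 0.32527 = 0.3196 m

S_c ≈ 320 mm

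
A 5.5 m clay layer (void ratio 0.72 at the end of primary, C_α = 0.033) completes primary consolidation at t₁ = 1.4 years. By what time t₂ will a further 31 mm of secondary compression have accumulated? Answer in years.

t₂ ≈ 2.75 years

S_s = C_α·H/(1+e_p)·log₁₀(t₂/t₁) ⇒ log₁₀(t₂/t₁) = S_s·(1+e_p)/(C_α·H).
log₁₀(t₂/t₁) = 0.031 × (1+0.72) / (0.033×5.5) = 0.2938
t₂ = t₁ × 10^0.2938 = 1.4 × 1.967 = 2.754 years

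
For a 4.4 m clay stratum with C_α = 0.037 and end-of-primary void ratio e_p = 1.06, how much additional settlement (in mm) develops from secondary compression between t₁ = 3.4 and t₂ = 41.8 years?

S_s ≈ 86.1 mm

Secondary compression: S_s = C_α·H/(1+e_p)·log₁₀(t₂/t₁)
S_s = 0.037×4.4/(1+1.06)×log₁₀(41.8/3.4)
    = 0.07903 × 1.09 = 0.08612 m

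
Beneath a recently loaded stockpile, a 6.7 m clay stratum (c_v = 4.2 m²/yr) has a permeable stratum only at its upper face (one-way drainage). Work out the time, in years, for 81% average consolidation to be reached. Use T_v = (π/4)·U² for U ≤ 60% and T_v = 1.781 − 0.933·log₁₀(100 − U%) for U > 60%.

t ≈ 6.28 years

Drainage path length: H_d = H = 6.7 m (single drainage).
U > 60%: T_v = 1.781 − 0.933·log₁₀(100 − 81) = 0.58792.
t = T_v·H_d²/c_v = 0.58792×6.7²/4.2 = 6.284 years.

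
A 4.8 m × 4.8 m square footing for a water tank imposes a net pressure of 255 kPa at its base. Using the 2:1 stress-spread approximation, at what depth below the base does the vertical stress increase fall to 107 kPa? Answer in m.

z ≈ 2.61 m

2:1 spreading — at depth z the loaded area has grown by z in each plan dimension:
qB²/(B+z)² = Δσ_z ⇒ z = B(√(q/Δσ_z) − 1) = 4.8×(√(255/107) − 1) = 2.61 m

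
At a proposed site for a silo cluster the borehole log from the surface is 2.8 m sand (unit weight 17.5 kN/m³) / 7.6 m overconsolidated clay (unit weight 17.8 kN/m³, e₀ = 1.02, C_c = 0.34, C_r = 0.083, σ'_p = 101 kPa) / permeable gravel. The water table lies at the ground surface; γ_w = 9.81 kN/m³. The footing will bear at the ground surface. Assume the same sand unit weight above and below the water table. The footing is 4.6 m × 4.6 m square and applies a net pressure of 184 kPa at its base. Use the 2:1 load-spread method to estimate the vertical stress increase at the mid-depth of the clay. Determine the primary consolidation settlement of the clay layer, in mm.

Mid-depth of clay below the ground surface: z = 2.8 + 7.6/2 = 6.6 m.
Total vertical stress at mid-clay: σ_v = 17.5×2.8 + 17.8×3.8 = 116.64 kPa.
Pore pressure: u = 9.81×(6.6 − 0) = 64.746 kPa.
Initial effective stress: σ'_0 = σ_v − u = 116.64 − 64.746 = 51.894 kPa.
Stress increase at mid-clay by the 2:1 spreading method:
Δσ = qBL/((B+z)(L+z)) = 184×4.6×4.6/((4.6+6.6)(4.6+6.6)) = 31.038 kPa
Final effective stress: σ'_f = 51.894 + 31.038 = 82.932 kPa.
σ'_f = 82.932 ≤ σ'_p = 101 kPa, so the clay remains overconsolidated and only the recompression index applies:
S_c = C_r·H/(1+e₀)·log₁₀(σ'_f/σ'_0) = 0.083×7.6/2.02×log₁₀(82.932/51.894)
    = 0.31228 × 0.2036 = 0.06358 m

S_c ≈ 63.6 mm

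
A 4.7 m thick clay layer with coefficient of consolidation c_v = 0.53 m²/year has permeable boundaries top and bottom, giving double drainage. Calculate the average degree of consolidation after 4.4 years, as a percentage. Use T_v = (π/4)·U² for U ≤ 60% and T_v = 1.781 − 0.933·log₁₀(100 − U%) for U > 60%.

U ≈ 71.4 %

Drainage path length: H_d = H/2 = 2.35 m (double drainage).
T_v = c_v·t/H_d² = 0.53×4.4/2.35² = 0.42227.
T_v = 0.42227 corresponds to the U > 60% branch:
U = 1 − 10^((1.781 − T_v)/0.933)/100 = 0.714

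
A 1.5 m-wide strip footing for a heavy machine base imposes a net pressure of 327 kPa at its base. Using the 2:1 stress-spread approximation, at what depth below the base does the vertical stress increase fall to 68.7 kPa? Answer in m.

z ≈ 5.64 m

2:1 spreading — at depth z the loaded area has grown by z in each plan dimension:
qB/(B+z) = Δσ_z ⇒ z = qB/Δσ_z − B = 327×1.5/68.7 − 1.5 = 5.64 m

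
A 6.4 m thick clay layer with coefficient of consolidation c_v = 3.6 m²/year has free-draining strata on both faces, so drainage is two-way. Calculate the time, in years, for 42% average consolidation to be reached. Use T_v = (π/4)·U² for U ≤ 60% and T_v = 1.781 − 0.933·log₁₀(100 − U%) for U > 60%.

t ≈ 0.394 years

Drainage path length: H_d = H/2 = 3.2 m (double drainage).
U ≤ 60%: T_v = (π/4)·U² = (π/4)×0.42² = 0.13854.
t = T_v·H_d²/c_v = 0.13854×3.2²/3.6 = 0.3941 years.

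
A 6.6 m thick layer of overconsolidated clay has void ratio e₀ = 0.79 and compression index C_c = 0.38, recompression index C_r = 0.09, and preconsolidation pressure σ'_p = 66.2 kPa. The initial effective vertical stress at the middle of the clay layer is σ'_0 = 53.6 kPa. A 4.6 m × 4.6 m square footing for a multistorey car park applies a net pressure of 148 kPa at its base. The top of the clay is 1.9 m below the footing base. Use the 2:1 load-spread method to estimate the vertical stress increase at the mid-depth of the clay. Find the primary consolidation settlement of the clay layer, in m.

Mid-depth of clay below the footing base: z = 1.9 + 6.6/2 = 5.2 m.
Stress increase at mid-clay by the 2:1 spreading method:
Δσ = qBL/((B+z)(L+z)) = 148×4.6×4.6/((4.6+5.2)(4.6+5.2)) = 32.608 kPa
Final effective stress: σ'_f = 53.6 + 32.608 = 86.208 kPa.
σ'_f = 86.208 > σ'_p = 66.2 kPa, so the stress path crosses the preconsolidation pressure — recompression up to σ'_p, then virgin compression beyond:
S_c = H/(1+e₀)·[C_r·log₁₀(σ'_p/σ'_0) + C_c·log₁₀(σ'_f/σ'_p)]
    = 6.6/1.79 × [0.09×log₁₀(66.2/53.6) + 0.38×log₁₀(86.208/66.2)]
    = 3.6872 × [0.0082524 + 0.043582] = 0.1911 m

S_c ≈ 0.191 m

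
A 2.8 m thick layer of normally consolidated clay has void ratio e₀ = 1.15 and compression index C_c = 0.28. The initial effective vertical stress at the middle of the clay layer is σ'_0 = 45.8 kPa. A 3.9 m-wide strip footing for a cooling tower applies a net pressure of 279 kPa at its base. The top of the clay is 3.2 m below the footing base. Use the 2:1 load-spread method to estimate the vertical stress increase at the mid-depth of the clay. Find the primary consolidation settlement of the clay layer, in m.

Mid-depth of clay below the footing base: z = 3.2 + 2.8/2 = 4.6 m.
Stress increase at mid-clay by the 2:1 spreading method:
Δσ = qB/(B+z) = 279×3.9/(3.9+4.6) = 128.01 kPa
Final effective stress: σ'_f = σ'_0 + Δσ = 45.8 + 128.01 = 173.81 kPa.
Normally consolidated clay, so the full stress increment lies on the virgin compression line:
S_c = C_c·H/(1+e₀)·log₁₀(σ'_f/σ'_0) = 0.28×2.8/(1+1.15)×log₁₀(173.81/45.8)
    = 0.36465 × 0.57921 = 0.2112 m

S_c ≈ 0.211 m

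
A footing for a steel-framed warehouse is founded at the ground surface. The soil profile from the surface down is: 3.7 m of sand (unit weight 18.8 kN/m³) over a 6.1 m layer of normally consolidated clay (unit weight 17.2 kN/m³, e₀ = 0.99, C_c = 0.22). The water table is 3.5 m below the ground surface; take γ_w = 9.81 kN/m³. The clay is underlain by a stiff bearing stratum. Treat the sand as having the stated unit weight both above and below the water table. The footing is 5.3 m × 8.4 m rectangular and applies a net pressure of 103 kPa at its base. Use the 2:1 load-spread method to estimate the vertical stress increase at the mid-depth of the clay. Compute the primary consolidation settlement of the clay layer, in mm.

S_c ≈ 72 mm

Mid-depth of clay below the ground surface: z = 3.7 + 6.1/2 = 6.75 m.
Total vertical stress at mid-clay: σ_v = 18.8×3.7 + 17.2×3.05 = 122.02 kPa.
Pore pressure: u = 9.81×(6.75 − 3.5) = 31.883 kPa.
Initial effective stress: σ'_0 = σ_v − u = 122.02 − 31.883 = 90.137 kPa.
Stress increase at mid-clay by the 2:1 spreading method:
Δσ = qBL/((B+z)(L+z)) = 103×5.3×8.4/((5.3+6.75)(8.4+6.75)) = 25.118 kPa
Final effective stress: σ'_f = σ'_0 + Δσ = 90.137 + 25.118 = 115.25 kPa.
Normally consolidated clay, so the full stress increment lies on the virgin compression line:
S_c = C_c·H/(1+e₀)·log₁₀(σ'_f/σ'_0) = 0.22×6.1/(1+0.99)×log₁₀(115.25/90.137)
    = 0.67437 × 0.10674 = 0.07198 m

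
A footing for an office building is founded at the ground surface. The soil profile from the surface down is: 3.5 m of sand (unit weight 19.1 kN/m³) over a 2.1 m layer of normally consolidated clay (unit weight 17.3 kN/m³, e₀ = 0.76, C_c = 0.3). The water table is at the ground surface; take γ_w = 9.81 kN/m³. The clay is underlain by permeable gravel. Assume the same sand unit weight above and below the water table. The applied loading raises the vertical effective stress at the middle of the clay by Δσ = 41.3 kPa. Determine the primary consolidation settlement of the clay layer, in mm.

S_c ≈ 110 mm

Mid-depth of clay below the ground surface: z = 3.5 + 2.1/2 = 4.55 m.
Total vertical stress at mid-clay: σ_v = 19.1×3.5 + 17.3×1.05 = 85.015 kPa.
Pore pressure: u = 9.81×(4.55 − 0) = 44.636 kPa.
Initial effective stress: σ'_0 = σ_v − u = 85.015 − 44.636 = 40.379 kPa.
Final effective stress: σ'_f = σ'_0 + Δσ = 40.379 + 41.3 = 81.679 kPa.
Normally consolidated clay, so the full stress increment lies on the virgin compression line:
S_c = C_c·H/(1+e₀)·log₁₀(σ'_f/σ'_0) = 0.3×2.1/(1+0.76)×log₁₀(81.679/40.379)
    = 0.35795 × 0.30595 = 0.1095 m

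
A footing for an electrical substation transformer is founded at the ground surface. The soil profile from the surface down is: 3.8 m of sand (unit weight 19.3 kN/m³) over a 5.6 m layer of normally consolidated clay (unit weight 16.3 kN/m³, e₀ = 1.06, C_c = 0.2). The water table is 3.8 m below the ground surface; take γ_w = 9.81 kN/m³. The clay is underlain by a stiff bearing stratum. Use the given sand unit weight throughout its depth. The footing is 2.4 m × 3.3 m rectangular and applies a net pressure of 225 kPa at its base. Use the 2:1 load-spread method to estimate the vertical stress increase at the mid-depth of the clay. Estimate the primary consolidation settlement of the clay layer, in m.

Mid-depth of clay below the ground surface: z = 3.8 + 5.6/2 = 6.6 m.
Total vertical stress at mid-clay: σ_v = 19.3×3.8 + 16.3×2.8 = 118.98 kPa.
Pore pressure: u = 9.81×(6.6 − 3.8) = 27.468 kPa.
Initial effective stress: σ'_0 = σ_v − u = 118.98 − 27.468 = 91.512 kPa.
Stress increase at mid-clay by the 2:1 spreading method:
Δσ = qBL/((B+z)(L+z)) = 225×2.4×3.3/((2.4+6.6)(3.3+6.6)) = 20 kPa
Final effective stress: σ'_f = σ'_0 + Δσ = 91.512 + 20 = 111.51 kPa.
Normally consolidated clay, so the full stress increment lies on the virgin compression line:
S_c = C_c·H/(1+e₀)·log₁₀(σ'_f/σ'_0) = 0.2×5.6/(1+1.06)×log₁₀(111.51/91.512)
    = 0.54369 × 0.085836 = 0.04667 m

S_c ≈ 0.0467 m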